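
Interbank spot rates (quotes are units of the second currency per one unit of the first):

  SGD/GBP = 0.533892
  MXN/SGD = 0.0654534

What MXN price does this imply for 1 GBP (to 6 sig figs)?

1 GBP ÷ 0.533892 = 1.87304 SGD
1.87304 SGD ÷ 0.0654534 = 28.6164 MXN

GBP/MXN = 28.6164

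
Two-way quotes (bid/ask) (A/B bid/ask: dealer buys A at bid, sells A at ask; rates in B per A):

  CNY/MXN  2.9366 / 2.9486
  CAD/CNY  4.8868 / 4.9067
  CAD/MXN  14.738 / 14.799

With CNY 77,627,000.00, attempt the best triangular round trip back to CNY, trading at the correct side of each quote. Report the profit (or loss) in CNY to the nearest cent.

Net profit: CNY 1,449,235.83

Best loop CNY → CAD → MXN → CNY:
CNY 77,627,000.00 ÷ 4.9067 (buy CAD at ask) = CAD 15,820,612.63
CAD 15,820,612.63 × 14.738 (sell CAD at bid) = MXN 233,164,188.97
MXN 233,164,188.97 ÷ 2.9486 (buy CNY at ask) = CNY 79,076,235.83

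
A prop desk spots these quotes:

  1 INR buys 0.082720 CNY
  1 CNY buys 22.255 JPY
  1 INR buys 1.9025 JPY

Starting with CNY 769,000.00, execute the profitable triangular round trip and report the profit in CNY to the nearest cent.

Profitable loop is CNY → INR → JPY → CNY:
CNY 769,000.00 ÷ 0.082720 = INR 9,296,421.66
INR 9,296,421.66 × 1.9025 = JPY 17,686,442
JPY 17,686,442 ÷ 22.255 = CNY 794,717.69
Profit = CNY 794,717.69 − CNY 769,000.00

Profit: CNY 25,717.69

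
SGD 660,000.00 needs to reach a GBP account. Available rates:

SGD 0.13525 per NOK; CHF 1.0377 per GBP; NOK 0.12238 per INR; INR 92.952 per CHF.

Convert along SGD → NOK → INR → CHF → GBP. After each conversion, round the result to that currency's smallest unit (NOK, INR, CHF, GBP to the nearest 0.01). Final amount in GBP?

GBP 413,395.41

SGD 660,000.00 ÷ 0.13525 = NOK 4,879,852.13
NOK 4,879,852.13 ÷ 0.12238 = INR 39,874,588.41
INR 39,874,588.41 ÷ 92.952 = CHF 428,980.42
CHF 428,980.42 ÷ 1.0377 = GBP 413,395.41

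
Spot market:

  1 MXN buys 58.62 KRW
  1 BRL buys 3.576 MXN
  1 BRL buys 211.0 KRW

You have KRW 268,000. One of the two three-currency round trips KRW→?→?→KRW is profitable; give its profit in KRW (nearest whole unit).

Profit: KRW 1,758

Profitable loop is KRW → MXN → BRL → KRW:
KRW 268,000 ÷ 58.62 = MXN 4,571.82
MXN 4,571.82 ÷ 3.576 = BRL 1,278.47
BRL 1,278.47 × 211.0 = KRW 269,758
Profit = KRW 269,758 − KRW 268,000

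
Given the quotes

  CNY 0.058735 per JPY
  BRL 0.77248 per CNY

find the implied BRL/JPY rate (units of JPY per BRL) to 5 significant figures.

1 BRL ÷ 0.77248 = 1.29453 CNY
1.29453 CNY ÷ 0.058735 = 22.0402 JPY

BRL/JPY = 22.040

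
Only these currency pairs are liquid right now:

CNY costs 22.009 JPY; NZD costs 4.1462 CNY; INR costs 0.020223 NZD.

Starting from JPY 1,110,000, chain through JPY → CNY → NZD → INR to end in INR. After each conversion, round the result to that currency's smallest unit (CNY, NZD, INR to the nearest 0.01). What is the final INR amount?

JPY 1,110,000 ÷ 22.009 = CNY 50,433.91
CNY 50,433.91 ÷ 4.1462 = NZD 12,163.89
NZD 12,163.89 ÷ 0.020223 = INR 601,487.91

INR 601,487.91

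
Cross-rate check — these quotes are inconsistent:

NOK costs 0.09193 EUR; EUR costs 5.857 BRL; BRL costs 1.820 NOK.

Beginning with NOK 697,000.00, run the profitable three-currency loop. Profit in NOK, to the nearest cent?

Profitable loop is NOK → BRL → EUR → NOK:
NOK 697,000.00 ÷ 1.820 = BRL 382,967.03
BRL 382,967.03 ÷ 5.857 = EUR 65,386.21
EUR 65,386.21 ÷ 0.09193 = NOK 711,260.85
Profit = NOK 711,260.85 − NOK 697,000.00

Profit: NOK 14,260.85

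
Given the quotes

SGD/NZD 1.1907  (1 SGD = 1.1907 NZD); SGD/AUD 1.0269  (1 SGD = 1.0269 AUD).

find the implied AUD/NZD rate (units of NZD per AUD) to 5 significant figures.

AUD/NZD = 1.1595

1 AUD ÷ 1.0269 = 0.973805 SGD
0.973805 SGD × 1.1907 = 1.15951 NZD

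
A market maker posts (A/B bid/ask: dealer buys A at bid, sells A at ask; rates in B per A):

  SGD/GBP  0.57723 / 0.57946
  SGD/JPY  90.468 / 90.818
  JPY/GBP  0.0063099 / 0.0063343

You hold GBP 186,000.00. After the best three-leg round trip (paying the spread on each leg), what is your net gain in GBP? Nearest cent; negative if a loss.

Best loop GBP → JPY → SGD → GBP:
GBP 186,000.00 ÷ 0.0063343 (buy JPY at ask) = JPY 29,363,939
JPY 29,363,939 ÷ 90.818 (buy SGD at ask) = SGD 323,327.31
SGD 323,327.31 × 0.57723 (sell SGD at bid) = GBP 186,634.22

Net profit: GBP 634.22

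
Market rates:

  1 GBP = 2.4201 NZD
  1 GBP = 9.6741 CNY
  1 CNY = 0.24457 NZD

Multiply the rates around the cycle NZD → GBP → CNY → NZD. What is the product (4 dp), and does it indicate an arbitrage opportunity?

Around NZD → GBP → CNY → NZD: 1 ÷ 2.4201 × 9.6741 × 0.24457 = 0.977643
Product < 1; profitable direction is NZD → CNY → GBP → NZD.

0.9776 (arbitrage exists)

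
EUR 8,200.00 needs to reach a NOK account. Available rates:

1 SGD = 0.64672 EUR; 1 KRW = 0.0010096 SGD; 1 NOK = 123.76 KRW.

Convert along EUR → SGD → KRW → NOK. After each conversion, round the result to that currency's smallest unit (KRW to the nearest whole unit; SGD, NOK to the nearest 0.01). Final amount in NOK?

EUR 8,200.00 ÷ 0.64672 = SGD 12,679.37
SGD 12,679.37 ÷ 0.0010096 = KRW 12,558,805
KRW 12,558,805 ÷ 123.76 = NOK 101,477.09

NOK 101,477.09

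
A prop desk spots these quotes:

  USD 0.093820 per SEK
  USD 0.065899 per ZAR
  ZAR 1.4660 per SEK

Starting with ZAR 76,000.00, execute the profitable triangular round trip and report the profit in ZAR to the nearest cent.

Profit: ZAR 2,258.40

Profitable loop is ZAR → USD → SEK → ZAR:
ZAR 76,000.00 × 0.065899 = USD 5,008.32
USD 5,008.32 ÷ 0.093820 = SEK 53,382.26
SEK 53,382.26 × 1.4660 = ZAR 78,258.40
Profit = ZAR 78,258.40 − ZAR 76,000.00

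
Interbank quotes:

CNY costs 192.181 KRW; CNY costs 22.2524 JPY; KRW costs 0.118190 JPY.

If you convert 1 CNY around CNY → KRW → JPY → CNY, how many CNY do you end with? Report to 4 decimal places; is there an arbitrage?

Around CNY → KRW → JPY → CNY: 1 × 192.181 × 0.118190 ÷ 22.2524 = 1.020738
Product > 1; profitable direction is CNY → KRW → JPY → CNY.

1.0207 (arbitrage exists)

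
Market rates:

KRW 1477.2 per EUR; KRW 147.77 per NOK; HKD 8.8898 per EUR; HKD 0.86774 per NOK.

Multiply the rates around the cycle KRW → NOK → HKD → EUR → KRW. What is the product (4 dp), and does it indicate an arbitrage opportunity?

0.9758 (arbitrage exists)

Around KRW → NOK → HKD → EUR → KRW: 1 ÷ 147.77 × 0.86774 ÷ 8.8898 × 1477.2 = 0.975777
Product < 1; profitable direction is KRW → EUR → HKD → NOK → KRW.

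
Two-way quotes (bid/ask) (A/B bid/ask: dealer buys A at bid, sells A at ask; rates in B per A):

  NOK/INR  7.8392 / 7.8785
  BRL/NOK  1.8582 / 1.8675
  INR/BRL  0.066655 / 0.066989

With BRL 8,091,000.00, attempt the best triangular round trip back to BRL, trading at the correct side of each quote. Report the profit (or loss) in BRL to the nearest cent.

Best loop BRL → INR → NOK → BRL:
BRL 8,091,000.00 ÷ 0.066989 (buy INR at ask) = INR 120,781,023.75
INR 120,781,023.75 ÷ 7.8785 (buy NOK at ask) = NOK 15,330,459.32
NOK 15,330,459.32 ÷ 1.8675 (buy BRL at ask) = BRL 8,209,081.30

Net profit: BRL 118,081.30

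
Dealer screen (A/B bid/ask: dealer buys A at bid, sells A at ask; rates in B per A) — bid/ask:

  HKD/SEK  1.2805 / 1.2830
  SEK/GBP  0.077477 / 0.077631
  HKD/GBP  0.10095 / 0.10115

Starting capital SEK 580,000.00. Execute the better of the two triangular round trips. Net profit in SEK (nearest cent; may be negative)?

Best loop SEK → HKD → GBP → SEK:
SEK 580,000.00 ÷ 1.2830 (buy HKD at ask) = HKD 452,065.47
HKD 452,065.47 × 0.10095 (sell HKD at bid) = GBP 45,636.01
GBP 45,636.01 ÷ 0.077631 (buy SEK at ask) = SEK 587,858.06

Net profit: SEK 7,858.06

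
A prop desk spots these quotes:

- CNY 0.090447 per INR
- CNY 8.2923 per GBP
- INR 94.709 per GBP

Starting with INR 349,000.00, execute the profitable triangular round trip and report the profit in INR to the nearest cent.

Profit: INR 11,525.38

Profitable loop is INR → CNY → GBP → INR:
INR 349,000.00 × 0.090447 = CNY 31,566.00
CNY 31,566.00 ÷ 8.2923 = GBP 3,806.66
GBP 3,806.66 × 94.709 = INR 360,525.38
Profit = INR 360,525.38 − INR 349,000.00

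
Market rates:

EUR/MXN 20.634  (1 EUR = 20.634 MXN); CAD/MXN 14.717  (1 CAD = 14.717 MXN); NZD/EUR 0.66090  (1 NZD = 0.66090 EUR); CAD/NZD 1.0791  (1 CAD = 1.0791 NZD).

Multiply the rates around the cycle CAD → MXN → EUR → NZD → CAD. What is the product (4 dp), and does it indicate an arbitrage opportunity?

1.0001 (no arbitrage)

Around CAD → MXN → EUR → NZD → CAD: 1 × 14.717 ÷ 20.634 ÷ 0.66090 ÷ 1.0791 = 1.000088
Product ≈ 1 (deviation 0.009%, within rounding noise).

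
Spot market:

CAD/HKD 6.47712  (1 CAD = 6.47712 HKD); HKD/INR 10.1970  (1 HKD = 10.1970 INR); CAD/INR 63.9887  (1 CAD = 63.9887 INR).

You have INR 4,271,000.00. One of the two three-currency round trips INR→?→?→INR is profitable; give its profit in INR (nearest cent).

Profit: INR 137,396.48

Profitable loop is INR → CAD → HKD → INR:
INR 4,271,000.00 ÷ 63.9887 = CAD 66,746.16
CAD 66,746.16 × 6.47712 = HKD 432,322.89
HKD 432,322.89 × 10.1970 = INR 4,408,396.48
Profit = INR 4,408,396.48 − INR 4,271,000.00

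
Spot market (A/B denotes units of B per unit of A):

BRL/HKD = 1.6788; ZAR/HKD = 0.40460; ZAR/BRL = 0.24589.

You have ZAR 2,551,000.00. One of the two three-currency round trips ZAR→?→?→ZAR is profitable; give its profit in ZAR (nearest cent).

Profitable loop is ZAR → BRL → HKD → ZAR:
ZAR 2,551,000.00 × 0.24589 = BRL 627,265.39
BRL 627,265.39 × 1.6788 = HKD 1,053,053.14
HKD 1,053,053.14 ÷ 0.40460 = ZAR 2,602,701.77
Profit = ZAR 2,602,701.77 − ZAR 2,551,000.00

Profit: ZAR 51,701.77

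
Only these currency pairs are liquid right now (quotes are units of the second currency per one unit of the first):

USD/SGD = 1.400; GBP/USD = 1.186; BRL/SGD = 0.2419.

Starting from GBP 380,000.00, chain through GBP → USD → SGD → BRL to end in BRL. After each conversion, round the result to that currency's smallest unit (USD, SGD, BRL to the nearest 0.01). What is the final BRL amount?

GBP 380,000.00 × 1.186 = USD 450,680.00
USD 450,680.00 × 1.400 = SGD 630,952.00
SGD 630,952.00 ÷ 0.2419 = BRL 2,608,317.49

BRL 2,608,317.49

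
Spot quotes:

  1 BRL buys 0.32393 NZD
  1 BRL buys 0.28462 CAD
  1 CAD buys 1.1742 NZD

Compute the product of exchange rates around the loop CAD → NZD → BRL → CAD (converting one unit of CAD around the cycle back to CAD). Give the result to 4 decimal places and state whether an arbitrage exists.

Around CAD → NZD → BRL → CAD: 1 × 1.1742 ÷ 0.32393 × 0.28462 = 1.031707
Product > 1; profitable direction is CAD → NZD → BRL → CAD.

1.0317 (arbitrage exists)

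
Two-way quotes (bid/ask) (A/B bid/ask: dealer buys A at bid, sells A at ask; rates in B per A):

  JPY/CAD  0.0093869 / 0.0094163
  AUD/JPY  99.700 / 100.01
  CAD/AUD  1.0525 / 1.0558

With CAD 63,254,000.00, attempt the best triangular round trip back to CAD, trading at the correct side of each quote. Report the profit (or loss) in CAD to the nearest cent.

Net profit: CAD 364,382.47

Best loop CAD → JPY → AUD → CAD:
CAD 63,254,000.00 ÷ 0.0094163 (buy JPY at ask) = JPY 6,717,500,504
JPY 6,717,500,504 ÷ 100.01 (buy AUD at ask) = AUD 67,168,288.22
AUD 67,168,288.22 ÷ 1.0558 (buy CAD at ask) = CAD 63,618,382.47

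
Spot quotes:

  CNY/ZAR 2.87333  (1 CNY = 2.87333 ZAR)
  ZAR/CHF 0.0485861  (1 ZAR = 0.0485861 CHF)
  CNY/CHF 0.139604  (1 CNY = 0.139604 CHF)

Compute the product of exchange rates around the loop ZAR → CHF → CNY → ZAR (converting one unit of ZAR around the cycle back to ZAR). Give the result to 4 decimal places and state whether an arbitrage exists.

Around ZAR → CHF → CNY → ZAR: 1 × 0.0485861 ÷ 0.139604 × 2.87333 = 0.999999
Product ≈ 1 (deviation 0.000%, within rounding noise).

1.0000 (no arbitrage)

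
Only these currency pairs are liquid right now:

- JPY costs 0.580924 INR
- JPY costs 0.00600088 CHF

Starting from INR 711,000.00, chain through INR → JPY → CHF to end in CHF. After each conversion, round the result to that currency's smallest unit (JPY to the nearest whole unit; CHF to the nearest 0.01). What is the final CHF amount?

INR 711,000.00 ÷ 0.580924 = JPY 1,223,912
JPY 1,223,912 × 0.00600088 = CHF 7,344.55

CHF 7,344.55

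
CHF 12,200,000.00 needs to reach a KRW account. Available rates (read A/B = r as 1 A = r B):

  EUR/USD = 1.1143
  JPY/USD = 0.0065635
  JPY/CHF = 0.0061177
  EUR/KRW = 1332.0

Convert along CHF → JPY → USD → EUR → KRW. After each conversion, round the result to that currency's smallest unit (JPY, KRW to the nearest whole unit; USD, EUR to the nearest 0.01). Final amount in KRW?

KRW 15,646,213,018

CHF 12,200,000.00 ÷ 0.0061177 = JPY 1,994,213,512
JPY 1,994,213,512 × 0.0065635 = USD 13,089,020.39
USD 13,089,020.39 ÷ 1.1143 = EUR 11,746,406.17
EUR 11,746,406.17 × 1332.0 = KRW 15,646,213,018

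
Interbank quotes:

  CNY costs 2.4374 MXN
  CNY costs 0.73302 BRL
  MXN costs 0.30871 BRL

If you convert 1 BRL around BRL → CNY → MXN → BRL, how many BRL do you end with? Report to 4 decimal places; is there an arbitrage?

1.0265 (arbitrage exists)

Around BRL → CNY → MXN → BRL: 1 ÷ 0.73302 × 2.4374 × 0.30871 = 1.026506
Product > 1; profitable direction is BRL → CNY → MXN → BRL.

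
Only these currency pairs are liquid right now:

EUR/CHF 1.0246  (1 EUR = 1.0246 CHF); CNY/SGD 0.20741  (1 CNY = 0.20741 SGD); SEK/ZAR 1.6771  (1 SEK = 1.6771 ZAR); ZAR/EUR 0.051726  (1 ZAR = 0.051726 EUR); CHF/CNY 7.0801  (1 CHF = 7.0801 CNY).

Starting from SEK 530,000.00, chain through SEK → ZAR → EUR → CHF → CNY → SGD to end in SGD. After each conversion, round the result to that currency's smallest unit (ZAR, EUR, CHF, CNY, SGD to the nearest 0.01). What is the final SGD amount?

SGD 69,177.87

SEK 530,000.00 × 1.6771 = ZAR 888,863.00
ZAR 888,863.00 × 0.051726 = EUR 45,977.33
EUR 45,977.33 × 1.0246 = CHF 47,108.37
CHF 47,108.37 × 7.0801 = CNY 333,531.97
CNY 333,531.97 × 0.20741 = SGD 69,177.87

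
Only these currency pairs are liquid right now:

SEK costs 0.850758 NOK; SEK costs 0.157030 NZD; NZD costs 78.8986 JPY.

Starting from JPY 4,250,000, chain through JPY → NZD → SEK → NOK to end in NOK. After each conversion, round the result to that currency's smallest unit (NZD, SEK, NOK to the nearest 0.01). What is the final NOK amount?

NOK 291,838.82

JPY 4,250,000 ÷ 78.8986 = NZD 53,866.61
NZD 53,866.61 ÷ 0.157030 = SEK 343,033.88
SEK 343,033.88 × 0.850758 = NOK 291,838.82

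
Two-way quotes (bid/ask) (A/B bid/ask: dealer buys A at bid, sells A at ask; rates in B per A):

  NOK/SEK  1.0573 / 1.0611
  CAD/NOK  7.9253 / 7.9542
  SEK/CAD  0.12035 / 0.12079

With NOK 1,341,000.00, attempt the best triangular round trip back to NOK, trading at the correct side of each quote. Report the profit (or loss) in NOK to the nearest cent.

Net profit: NOK 11,349.10

Best loop NOK → SEK → CAD → NOK:
NOK 1,341,000.00 × 1.0573 (sell NOK at bid) = SEK 1,417,839.30
SEK 1,417,839.30 × 0.12035 (sell SEK at bid) = CAD 170,636.96
CAD 170,636.96 × 7.9253 (sell CAD at bid) = NOK 1,352,349.10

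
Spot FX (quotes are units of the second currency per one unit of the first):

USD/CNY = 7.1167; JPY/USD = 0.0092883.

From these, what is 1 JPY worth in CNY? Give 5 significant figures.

1 JPY × 0.0092883 = 0.0092883 USD
0.0092883 USD × 7.1167 = 0.066102 CNY

JPY/CNY = 0.066102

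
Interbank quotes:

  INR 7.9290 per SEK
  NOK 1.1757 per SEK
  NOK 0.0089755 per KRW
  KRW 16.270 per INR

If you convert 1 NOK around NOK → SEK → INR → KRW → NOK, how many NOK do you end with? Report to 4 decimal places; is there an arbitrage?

Around NOK → SEK → INR → KRW → NOK: 1 ÷ 1.1757 × 7.9290 × 16.270 × 0.0089755 = 0.984845
Product < 1; profitable direction is NOK → KRW → INR → SEK → NOK.

0.9848 (arbitrage exists)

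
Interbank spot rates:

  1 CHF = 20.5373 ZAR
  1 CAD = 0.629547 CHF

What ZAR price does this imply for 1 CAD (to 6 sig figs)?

1 CAD × 0.629547 = 0.629547 CHF
0.629547 CHF × 20.5373 = 12.9292 ZAR

CAD/ZAR = 12.9292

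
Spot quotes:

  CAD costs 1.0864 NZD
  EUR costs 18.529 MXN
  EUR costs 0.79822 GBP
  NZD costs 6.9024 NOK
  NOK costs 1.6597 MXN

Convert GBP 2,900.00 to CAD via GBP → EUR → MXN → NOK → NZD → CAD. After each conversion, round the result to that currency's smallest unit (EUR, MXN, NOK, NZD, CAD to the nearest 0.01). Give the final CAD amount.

GBP 2,900.00 ÷ 0.79822 = EUR 3,633.08
EUR 3,633.08 × 18.529 = MXN 67,317.34
MXN 67,317.34 ÷ 1.6597 = NOK 40,559.94
NOK 40,559.94 ÷ 6.9024 = NZD 5,876.21
NZD 5,876.21 ÷ 1.0864 = CAD 5,408.88

CAD 5,408.88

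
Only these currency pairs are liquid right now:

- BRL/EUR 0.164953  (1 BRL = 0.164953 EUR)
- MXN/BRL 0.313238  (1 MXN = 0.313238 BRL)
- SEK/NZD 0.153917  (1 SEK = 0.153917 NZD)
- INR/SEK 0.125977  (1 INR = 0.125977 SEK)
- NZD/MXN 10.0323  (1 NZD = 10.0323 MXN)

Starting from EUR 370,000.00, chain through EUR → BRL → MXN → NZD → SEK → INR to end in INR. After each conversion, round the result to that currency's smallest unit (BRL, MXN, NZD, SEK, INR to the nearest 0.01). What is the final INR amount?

INR 36,811,939.64

EUR 370,000.00 ÷ 0.164953 = BRL 2,243,063.18
BRL 2,243,063.18 ÷ 0.313238 = MXN 7,160,891.02
MXN 7,160,891.02 ÷ 10.0323 = NZD 713,783.58
NZD 713,783.58 ÷ 0.153917 = SEK 4,637,457.72
SEK 4,637,457.72 ÷ 0.125977 = INR 36,811,939.64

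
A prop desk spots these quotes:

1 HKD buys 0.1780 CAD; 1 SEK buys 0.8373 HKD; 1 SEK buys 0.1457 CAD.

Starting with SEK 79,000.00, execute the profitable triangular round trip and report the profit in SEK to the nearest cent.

Profitable loop is SEK → HKD → CAD → SEK:
SEK 79,000.00 × 0.8373 = HKD 66,146.70
HKD 66,146.70 × 0.1780 = CAD 11,774.11
CAD 11,774.11 ÷ 0.1457 = SEK 80,810.66
Profit = SEK 80,810.66 − SEK 79,000.00

Profit: SEK 1,810.66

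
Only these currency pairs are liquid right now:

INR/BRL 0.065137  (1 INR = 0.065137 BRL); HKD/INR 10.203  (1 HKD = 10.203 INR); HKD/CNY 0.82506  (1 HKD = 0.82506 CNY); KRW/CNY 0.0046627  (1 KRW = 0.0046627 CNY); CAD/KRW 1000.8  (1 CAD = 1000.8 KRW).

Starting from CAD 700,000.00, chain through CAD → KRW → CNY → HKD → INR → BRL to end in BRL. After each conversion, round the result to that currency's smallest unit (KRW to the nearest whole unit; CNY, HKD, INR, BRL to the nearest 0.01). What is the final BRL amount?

BRL 2,631,194.28

CAD 700,000.00 × 1000.8 = KRW 700,560,000
KRW 700,560,000 × 0.0046627 = CNY 3,266,501.11
CNY 3,266,501.11 ÷ 0.82506 = HKD 3,959,107.35
HKD 3,959,107.35 × 10.203 = INR 40,394,772.29
INR 40,394,772.29 × 0.065137 = BRL 2,631,194.28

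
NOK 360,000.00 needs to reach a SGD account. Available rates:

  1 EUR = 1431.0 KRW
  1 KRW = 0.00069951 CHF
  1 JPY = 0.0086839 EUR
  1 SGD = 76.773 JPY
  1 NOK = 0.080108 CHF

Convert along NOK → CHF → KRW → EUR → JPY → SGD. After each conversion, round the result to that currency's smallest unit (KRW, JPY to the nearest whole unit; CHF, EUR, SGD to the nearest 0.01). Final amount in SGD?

SGD 43,213.69

NOK 360,000.00 × 0.080108 = CHF 28,838.88
CHF 28,838.88 ÷ 0.00069951 = KRW 41,227,259
KRW 41,227,259 ÷ 1431.0 = EUR 28,810.10
EUR 28,810.10 ÷ 0.0086839 = JPY 3,317,645
JPY 3,317,645 ÷ 76.773 = SGD 43,213.69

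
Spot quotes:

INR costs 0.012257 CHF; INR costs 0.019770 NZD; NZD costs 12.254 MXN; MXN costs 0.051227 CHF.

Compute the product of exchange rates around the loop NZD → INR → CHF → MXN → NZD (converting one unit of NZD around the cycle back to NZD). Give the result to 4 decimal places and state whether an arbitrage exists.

Around NZD → INR → CHF → MXN → NZD: 1 ÷ 0.019770 × 0.012257 ÷ 0.051227 ÷ 12.254 = 0.987645
Product < 1; profitable direction is NZD → MXN → CHF → INR → NZD.

0.9876 (arbitrage exists)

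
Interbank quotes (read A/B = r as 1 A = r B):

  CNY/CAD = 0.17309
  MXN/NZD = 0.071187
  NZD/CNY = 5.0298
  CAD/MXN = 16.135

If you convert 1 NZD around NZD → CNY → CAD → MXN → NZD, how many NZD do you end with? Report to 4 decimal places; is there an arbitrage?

1.0000 (no arbitrage)

Around NZD → CNY → CAD → MXN → NZD: 1 × 5.0298 × 0.17309 × 16.135 × 0.071187 = 0.999982
Product ≈ 1 (deviation 0.002%, within rounding noise).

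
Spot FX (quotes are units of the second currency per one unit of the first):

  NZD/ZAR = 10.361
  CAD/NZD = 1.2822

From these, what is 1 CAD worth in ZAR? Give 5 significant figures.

CAD/ZAR = 13.285

1 CAD × 1.2822 = 1.2822 NZD
1.2822 NZD × 10.361 = 13.2849 ZAR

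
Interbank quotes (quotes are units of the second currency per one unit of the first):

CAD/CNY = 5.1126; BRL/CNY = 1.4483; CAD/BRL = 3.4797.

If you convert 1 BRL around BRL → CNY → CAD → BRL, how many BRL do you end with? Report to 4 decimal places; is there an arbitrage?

Around BRL → CNY → CAD → BRL: 1 × 1.4483 ÷ 5.1126 × 3.4797 = 0.985731
Product < 1; profitable direction is BRL → CAD → CNY → BRL.

0.9857 (arbitrage exists)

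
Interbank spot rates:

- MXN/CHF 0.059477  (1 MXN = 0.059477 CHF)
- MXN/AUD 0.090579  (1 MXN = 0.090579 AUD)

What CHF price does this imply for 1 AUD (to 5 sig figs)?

AUD/CHF = 0.65663

1 AUD ÷ 0.090579 = 11.0401 MXN
11.0401 MXN × 0.059477 = 0.656631 CHF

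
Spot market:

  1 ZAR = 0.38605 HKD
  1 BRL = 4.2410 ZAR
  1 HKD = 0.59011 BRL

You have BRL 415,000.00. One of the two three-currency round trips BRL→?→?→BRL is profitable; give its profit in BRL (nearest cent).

Profitable loop is BRL → HKD → ZAR → BRL:
BRL 415,000.00 ÷ 0.59011 = HKD 703,258.71
HKD 703,258.71 ÷ 0.38605 = ZAR 1,821,677.80
ZAR 1,821,677.80 ÷ 4.2410 = BRL 429,539.68
Profit = BRL 429,539.68 − BRL 415,000.00

Profit: BRL 14,539.68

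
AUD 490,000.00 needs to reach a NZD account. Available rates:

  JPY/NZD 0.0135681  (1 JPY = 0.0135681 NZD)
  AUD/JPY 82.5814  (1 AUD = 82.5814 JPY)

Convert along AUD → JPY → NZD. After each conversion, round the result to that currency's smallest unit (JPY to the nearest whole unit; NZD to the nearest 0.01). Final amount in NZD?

NZD 549,031.62

AUD 490,000.00 × 82.5814 = JPY 40,464,886
JPY 40,464,886 × 0.0135681 = NZD 549,031.62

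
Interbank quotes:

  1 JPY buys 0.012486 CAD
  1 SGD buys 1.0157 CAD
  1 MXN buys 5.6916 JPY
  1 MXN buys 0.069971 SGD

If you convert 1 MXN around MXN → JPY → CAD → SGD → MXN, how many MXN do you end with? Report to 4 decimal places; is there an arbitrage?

0.9999 (no arbitrage)

Around MXN → JPY → CAD → SGD → MXN: 1 × 5.6916 × 0.012486 ÷ 1.0157 ÷ 0.069971 = 0.999941
Product ≈ 1 (deviation 0.006%, within rounding noise).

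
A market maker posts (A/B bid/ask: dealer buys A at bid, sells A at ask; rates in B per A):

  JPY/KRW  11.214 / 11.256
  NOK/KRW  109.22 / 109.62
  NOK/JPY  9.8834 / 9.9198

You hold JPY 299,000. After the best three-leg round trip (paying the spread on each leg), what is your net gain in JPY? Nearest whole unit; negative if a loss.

Best loop JPY → KRW → NOK → JPY:
JPY 299,000 × 11.214 (sell JPY at bid) = KRW 3,352,986
KRW 3,352,986 ÷ 109.62 (buy NOK at ask) = NOK 30,587.36
NOK 30,587.36 × 9.8834 (sell NOK at bid) = JPY 302,307

Net profit: JPY 3,307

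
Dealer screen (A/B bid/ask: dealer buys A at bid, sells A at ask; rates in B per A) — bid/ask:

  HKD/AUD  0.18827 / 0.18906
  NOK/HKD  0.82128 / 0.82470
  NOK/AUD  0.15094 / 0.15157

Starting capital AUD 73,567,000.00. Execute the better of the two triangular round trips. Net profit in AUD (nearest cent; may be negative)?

Best loop AUD → NOK → HKD → AUD:
AUD 73,567,000.00 ÷ 0.15157 (buy NOK at ask) = NOK 485,366,497.33
NOK 485,366,497.33 × 0.82128 (sell NOK at bid) = HKD 398,621,796.93
HKD 398,621,796.93 × 0.18827 (sell HKD at bid) = AUD 75,048,525.71

Net profit: AUD 1,481,525.71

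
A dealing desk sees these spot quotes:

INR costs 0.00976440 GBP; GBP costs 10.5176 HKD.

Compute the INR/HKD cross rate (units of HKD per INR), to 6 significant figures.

INR/HKD = 0.102698

1 INR × 0.00976440 = 0.0097644 GBP
0.0097644 GBP × 10.5176 = 0.102698 HKD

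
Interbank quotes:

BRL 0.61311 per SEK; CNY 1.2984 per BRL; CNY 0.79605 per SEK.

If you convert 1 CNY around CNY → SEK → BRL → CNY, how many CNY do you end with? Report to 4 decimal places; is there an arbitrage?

1.0000 (no arbitrage)

Around CNY → SEK → BRL → CNY: 1 ÷ 0.79605 × 0.61311 × 1.2984 = 1.000015
Product ≈ 1 (deviation 0.002%, within rounding noise).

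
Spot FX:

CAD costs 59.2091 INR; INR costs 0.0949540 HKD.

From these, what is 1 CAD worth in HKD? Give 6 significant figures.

1 CAD × 59.2091 = 59.2091 INR
59.2091 INR × 0.0949540 = 5.62214 HKD

CAD/HKD = 5.62214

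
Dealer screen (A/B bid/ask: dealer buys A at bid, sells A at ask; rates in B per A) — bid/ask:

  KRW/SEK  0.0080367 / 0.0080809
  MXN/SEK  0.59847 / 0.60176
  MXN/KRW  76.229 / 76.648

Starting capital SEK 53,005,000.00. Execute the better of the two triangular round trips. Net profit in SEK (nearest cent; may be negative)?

Net profit: SEK 957,430.50

Best loop SEK → MXN → KRW → SEK:
SEK 53,005,000.00 ÷ 0.60176 (buy MXN at ask) = MXN 88,083,289.02
MXN 88,083,289.02 × 76.229 (sell MXN at bid) = KRW 6,714,501,039
KRW 6,714,501,039 × 0.0080367 (sell KRW at bid) = SEK 53,962,430.50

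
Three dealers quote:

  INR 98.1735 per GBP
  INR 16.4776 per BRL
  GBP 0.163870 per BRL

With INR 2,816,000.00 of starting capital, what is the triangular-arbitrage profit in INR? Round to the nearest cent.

Profit: INR 68,249.85

Profitable loop is INR → GBP → BRL → INR:
INR 2,816,000.00 ÷ 98.1735 = GBP 28,683.91
GBP 28,683.91 ÷ 0.163870 = BRL 175,040.65
BRL 175,040.65 × 16.4776 = INR 2,884,249.85
Profit = INR 2,884,249.85 − INR 2,816,000.00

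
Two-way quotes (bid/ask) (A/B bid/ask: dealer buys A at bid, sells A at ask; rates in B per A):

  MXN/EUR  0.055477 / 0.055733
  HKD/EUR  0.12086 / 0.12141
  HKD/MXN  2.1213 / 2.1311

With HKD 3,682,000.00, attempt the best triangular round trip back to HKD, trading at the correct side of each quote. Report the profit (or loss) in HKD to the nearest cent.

Best loop HKD → EUR → MXN → HKD:
HKD 3,682,000.00 × 0.12086 (sell HKD at bid) = EUR 445,006.52
EUR 445,006.52 ÷ 0.055733 (buy MXN at ask) = MXN 7,984,614.50
MXN 7,984,614.50 ÷ 2.1311 (buy HKD at ask) = HKD 3,746,710.38

Net profit: HKD 64,710.38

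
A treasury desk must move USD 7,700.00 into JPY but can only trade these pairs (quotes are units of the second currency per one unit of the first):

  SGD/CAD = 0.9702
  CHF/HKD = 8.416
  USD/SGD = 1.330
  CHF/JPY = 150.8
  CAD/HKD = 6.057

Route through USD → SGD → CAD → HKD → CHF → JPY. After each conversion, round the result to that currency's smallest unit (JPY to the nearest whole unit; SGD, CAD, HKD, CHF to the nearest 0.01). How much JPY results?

USD 7,700.00 × 1.330 = SGD 10,241.00
SGD 10,241.00 × 0.9702 = CAD 9,935.82
CAD 9,935.82 × 6.057 = HKD 60,181.26
HKD 60,181.26 ÷ 8.416 = CHF 7,150.82
CHF 7,150.82 × 150.8 = JPY 1,078,344

JPY 1,078,344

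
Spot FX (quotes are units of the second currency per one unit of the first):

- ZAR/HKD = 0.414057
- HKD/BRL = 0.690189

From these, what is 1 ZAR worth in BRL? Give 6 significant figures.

1 ZAR × 0.414057 = 0.414057 HKD
0.414057 HKD × 0.690189 = 0.285778 BRL

ZAR/BRL = 0.285778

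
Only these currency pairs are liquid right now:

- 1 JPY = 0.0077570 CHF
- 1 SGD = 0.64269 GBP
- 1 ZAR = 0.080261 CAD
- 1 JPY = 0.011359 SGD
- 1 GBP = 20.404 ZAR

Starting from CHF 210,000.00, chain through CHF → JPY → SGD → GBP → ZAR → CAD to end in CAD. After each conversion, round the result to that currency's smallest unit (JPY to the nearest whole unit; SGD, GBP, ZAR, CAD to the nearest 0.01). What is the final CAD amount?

CAD 323,658.51

CHF 210,000.00 ÷ 0.0077570 = JPY 27,072,322
JPY 27,072,322 × 0.011359 = SGD 307,514.51
SGD 307,514.51 × 0.64269 = GBP 197,636.50
GBP 197,636.50 × 20.404 = ZAR 4,032,575.15
ZAR 4,032,575.15 × 0.080261 = CAD 323,658.51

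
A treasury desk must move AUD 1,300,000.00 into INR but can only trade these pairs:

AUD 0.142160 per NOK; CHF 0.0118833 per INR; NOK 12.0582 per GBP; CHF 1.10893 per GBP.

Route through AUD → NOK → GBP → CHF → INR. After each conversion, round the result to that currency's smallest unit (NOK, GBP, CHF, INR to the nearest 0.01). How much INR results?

AUD 1,300,000.00 ÷ 0.142160 = NOK 9,144,625.77
NOK 9,144,625.77 ÷ 12.0582 = GBP 758,374.03
GBP 758,374.03 × 1.10893 = CHF 840,983.71
CHF 840,983.71 ÷ 0.0118833 = INR 70,770,216.19

INR 70,770,216.19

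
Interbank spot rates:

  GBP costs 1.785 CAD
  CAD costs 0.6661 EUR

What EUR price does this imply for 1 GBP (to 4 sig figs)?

GBP/EUR = 1.189

1 GBP × 1.785 = 1.785 CAD
1.785 CAD × 0.6661 = 1.18899 EUR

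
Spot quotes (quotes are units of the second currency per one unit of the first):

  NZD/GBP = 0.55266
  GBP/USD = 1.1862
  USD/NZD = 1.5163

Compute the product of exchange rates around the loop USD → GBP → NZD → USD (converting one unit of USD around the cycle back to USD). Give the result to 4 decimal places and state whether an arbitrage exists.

1.0060 (arbitrage exists)

Around USD → GBP → NZD → USD: 1 ÷ 1.1862 ÷ 0.55266 ÷ 1.5163 = 1.006002
Product > 1; profitable direction is USD → GBP → NZD → USD.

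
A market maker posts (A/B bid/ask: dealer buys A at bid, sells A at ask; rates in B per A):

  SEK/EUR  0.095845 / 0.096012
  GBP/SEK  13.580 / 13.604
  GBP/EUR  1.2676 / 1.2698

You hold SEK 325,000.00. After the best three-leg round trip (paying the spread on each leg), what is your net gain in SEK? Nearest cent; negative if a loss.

Net profit: SEK 8,132.70

Best loop SEK → EUR → GBP → SEK:
SEK 325,000.00 × 0.095845 (sell SEK at bid) = EUR 31,149.62
EUR 31,149.62 ÷ 1.2698 (buy GBP at ask) = GBP 24,531.13
GBP 24,531.13 × 13.580 (sell GBP at bid) = SEK 333,132.70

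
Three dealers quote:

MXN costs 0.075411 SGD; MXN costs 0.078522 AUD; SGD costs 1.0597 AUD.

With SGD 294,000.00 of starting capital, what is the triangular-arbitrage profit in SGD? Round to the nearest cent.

Profit: SGD 5,208.28

Profitable loop is SGD → AUD → MXN → SGD:
SGD 294,000.00 × 1.0597 = AUD 311,551.80
AUD 311,551.80 ÷ 0.078522 = MXN 3,967,700.77
MXN 3,967,700.77 × 0.075411 = SGD 299,208.28
Profit = SGD 299,208.28 − SGD 294,000.00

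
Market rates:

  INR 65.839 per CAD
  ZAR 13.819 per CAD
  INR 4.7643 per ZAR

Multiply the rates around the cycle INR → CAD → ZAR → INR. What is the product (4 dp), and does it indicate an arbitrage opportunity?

Around INR → CAD → ZAR → INR: 1 ÷ 65.839 × 13.819 × 4.7643 = 0.999983
Product ≈ 1 (deviation 0.002%, within rounding noise).

1.0000 (no arbitrage)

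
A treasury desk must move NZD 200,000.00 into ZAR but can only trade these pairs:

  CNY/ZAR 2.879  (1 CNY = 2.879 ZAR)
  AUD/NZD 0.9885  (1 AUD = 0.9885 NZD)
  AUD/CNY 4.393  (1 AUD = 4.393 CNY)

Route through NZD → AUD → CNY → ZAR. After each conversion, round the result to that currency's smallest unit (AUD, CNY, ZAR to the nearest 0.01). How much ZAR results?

ZAR 2,558,916.98

NZD 200,000.00 ÷ 0.9885 = AUD 202,326.76
AUD 202,326.76 × 4.393 = CNY 888,821.46
CNY 888,821.46 × 2.879 = ZAR 2,558,916.98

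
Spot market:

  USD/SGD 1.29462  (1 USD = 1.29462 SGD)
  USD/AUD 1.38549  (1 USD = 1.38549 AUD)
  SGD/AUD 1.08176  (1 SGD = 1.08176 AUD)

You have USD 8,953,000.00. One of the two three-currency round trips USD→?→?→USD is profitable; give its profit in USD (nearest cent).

Profit: USD 96,788.29

Profitable loop is USD → SGD → AUD → USD:
USD 8,953,000.00 × 1.29462 = SGD 11,590,732.86
SGD 11,590,732.86 × 1.08176 = AUD 12,538,391.18
AUD 12,538,391.18 ÷ 1.38549 = USD 9,049,788.29
Profit = USD 9,049,788.29 − USD 8,953,000.00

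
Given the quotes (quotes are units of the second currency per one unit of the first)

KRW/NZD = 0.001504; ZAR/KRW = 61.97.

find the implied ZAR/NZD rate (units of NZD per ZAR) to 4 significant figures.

1 ZAR × 61.97 = 61.97 KRW
61.97 KRW × 0.001504 = 0.0932029 NZD

ZAR/NZD = 0.09320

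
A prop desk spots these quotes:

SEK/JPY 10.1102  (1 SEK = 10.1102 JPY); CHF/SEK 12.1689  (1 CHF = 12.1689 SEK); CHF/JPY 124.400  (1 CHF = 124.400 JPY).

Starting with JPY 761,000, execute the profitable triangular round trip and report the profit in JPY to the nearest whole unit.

Profit: JPY 8,474

Profitable loop is JPY → SEK → CHF → JPY:
JPY 761,000 ÷ 10.1102 = SEK 75,270.52
SEK 75,270.52 ÷ 12.1689 = CHF 6,185.48
CHF 6,185.48 × 124.400 = JPY 769,474
Profit = JPY 769,474 − JPY 761,000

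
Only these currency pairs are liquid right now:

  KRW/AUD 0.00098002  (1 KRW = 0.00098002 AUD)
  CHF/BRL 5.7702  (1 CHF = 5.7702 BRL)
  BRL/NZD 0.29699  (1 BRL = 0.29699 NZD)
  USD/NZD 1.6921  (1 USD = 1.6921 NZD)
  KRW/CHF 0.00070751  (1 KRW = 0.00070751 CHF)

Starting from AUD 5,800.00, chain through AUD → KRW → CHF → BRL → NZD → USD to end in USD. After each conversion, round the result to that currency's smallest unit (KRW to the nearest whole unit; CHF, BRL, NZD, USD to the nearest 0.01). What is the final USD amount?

USD 4,240.65

AUD 5,800.00 ÷ 0.00098002 = KRW 5,918,247
KRW 5,918,247 × 0.00070751 = CHF 4,187.22
CHF 4,187.22 × 5.7702 = BRL 24,161.10
BRL 24,161.10 × 0.29699 = NZD 7,175.61
NZD 7,175.61 ÷ 1.6921 = USD 4,240.65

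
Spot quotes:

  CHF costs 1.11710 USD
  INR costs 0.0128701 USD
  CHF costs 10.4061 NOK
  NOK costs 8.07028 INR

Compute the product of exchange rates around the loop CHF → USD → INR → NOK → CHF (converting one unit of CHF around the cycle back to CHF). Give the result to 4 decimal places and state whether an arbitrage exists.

1.0336 (arbitrage exists)

Around CHF → USD → INR → NOK → CHF: 1 × 1.11710 ÷ 0.0128701 ÷ 8.07028 ÷ 10.4061 = 1.033555
Product > 1; profitable direction is CHF → USD → INR → NOK → CHF.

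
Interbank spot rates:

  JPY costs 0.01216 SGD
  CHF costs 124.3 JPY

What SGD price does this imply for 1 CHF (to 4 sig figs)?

CHF/SGD = 1.511

1 CHF × 124.3 = 124.3 JPY
124.3 JPY × 0.01216 = 1.51149 SGD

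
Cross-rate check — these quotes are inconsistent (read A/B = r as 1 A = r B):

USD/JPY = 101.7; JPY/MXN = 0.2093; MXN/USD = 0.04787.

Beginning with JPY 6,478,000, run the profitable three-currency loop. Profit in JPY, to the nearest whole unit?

Profit: JPY 122,769

Profitable loop is JPY → MXN → USD → JPY:
JPY 6,478,000 × 0.2093 = MXN 1,355,845.40
MXN 1,355,845.40 × 0.04787 = USD 64,904.32
USD 64,904.32 × 101.7 = JPY 6,600,769
Profit = JPY 6,600,769 − JPY 6,478,000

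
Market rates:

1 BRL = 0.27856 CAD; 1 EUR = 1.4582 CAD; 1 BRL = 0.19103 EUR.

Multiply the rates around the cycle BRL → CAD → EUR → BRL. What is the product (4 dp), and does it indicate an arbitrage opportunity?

Around BRL → CAD → EUR → BRL: 1 × 0.27856 ÷ 1.4582 ÷ 0.19103 = 1.000000
Product ≈ 1 (deviation 0.000%, within rounding noise).

1.0000 (no arbitrage)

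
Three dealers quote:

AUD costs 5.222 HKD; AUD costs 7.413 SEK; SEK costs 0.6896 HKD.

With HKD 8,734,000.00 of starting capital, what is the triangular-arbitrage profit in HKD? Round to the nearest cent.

Profit: HKD 187,929.81

Profitable loop is HKD → SEK → AUD → HKD:
HKD 8,734,000.00 ÷ 0.6896 = SEK 12,665,313.23
SEK 12,665,313.23 ÷ 7.413 = AUD 1,708,527.35
AUD 1,708,527.35 × 5.222 = HKD 8,921,929.81
Profit = HKD 8,921,929.81 − HKD 8,734,000.00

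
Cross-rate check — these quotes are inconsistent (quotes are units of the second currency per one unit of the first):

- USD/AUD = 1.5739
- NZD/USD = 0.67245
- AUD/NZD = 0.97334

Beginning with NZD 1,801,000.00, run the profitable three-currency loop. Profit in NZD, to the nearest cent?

Profitable loop is NZD → USD → AUD → NZD:
NZD 1,801,000.00 × 0.67245 = USD 1,211,082.45
USD 1,211,082.45 × 1.5739 = AUD 1,906,122.67
AUD 1,906,122.67 × 0.97334 = NZD 1,855,305.44
Profit = NZD 1,855,305.44 − NZD 1,801,000.00

Profit: NZD 54,305.44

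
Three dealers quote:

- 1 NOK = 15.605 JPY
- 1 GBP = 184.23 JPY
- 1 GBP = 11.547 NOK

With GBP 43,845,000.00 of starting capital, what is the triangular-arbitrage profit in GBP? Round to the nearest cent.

Profit: GBP 982,806.40

Profitable loop is GBP → JPY → NOK → GBP:
GBP 43,845,000.00 × 184.23 = JPY 8,077,564,350
JPY 8,077,564,350 ÷ 15.605 = NOK 517,626,680.55
NOK 517,626,680.55 ÷ 11.547 = GBP 44,827,806.40
Profit = GBP 44,827,806.40 − GBP 43,845,000.00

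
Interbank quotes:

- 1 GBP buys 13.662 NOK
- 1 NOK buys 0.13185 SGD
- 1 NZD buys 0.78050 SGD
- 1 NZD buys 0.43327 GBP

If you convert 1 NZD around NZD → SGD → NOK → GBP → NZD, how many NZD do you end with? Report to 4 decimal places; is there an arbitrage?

1.0000 (no arbitrage)

Around NZD → SGD → NOK → GBP → NZD: 1 × 0.78050 ÷ 0.13185 ÷ 13.662 ÷ 0.43327 = 1.000046
Product ≈ 1 (deviation 0.005%, within rounding noise).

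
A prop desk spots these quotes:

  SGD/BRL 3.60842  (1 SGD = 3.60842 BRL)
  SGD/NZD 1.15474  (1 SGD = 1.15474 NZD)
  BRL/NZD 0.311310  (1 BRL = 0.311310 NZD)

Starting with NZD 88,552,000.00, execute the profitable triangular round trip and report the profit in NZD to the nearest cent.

Profit: NZD 2,475,461.51

Profitable loop is NZD → BRL → SGD → NZD:
NZD 88,552,000.00 ÷ 0.311310 = BRL 284,449,584.02
BRL 284,449,584.02 ÷ 3.60842 = SGD 78,829,400.13
SGD 78,829,400.13 × 1.15474 = NZD 91,027,461.51
Profit = NZD 91,027,461.51 − NZD 88,552,000.00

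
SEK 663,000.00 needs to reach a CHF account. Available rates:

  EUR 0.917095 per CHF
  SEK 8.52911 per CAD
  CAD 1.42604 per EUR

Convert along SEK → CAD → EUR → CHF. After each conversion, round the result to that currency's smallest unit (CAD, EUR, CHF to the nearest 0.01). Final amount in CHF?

SEK 663,000.00 ÷ 8.52911 = CAD 77,733.78
CAD 77,733.78 ÷ 1.42604 = EUR 54,510.24
EUR 54,510.24 ÷ 0.917095 = CHF 59,437.94

CHF 59,437.94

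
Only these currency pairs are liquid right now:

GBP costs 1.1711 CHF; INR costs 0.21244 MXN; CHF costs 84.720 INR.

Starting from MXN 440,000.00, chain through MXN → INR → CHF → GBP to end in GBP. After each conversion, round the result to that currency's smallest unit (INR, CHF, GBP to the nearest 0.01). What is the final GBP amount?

MXN 440,000.00 ÷ 0.21244 = INR 2,071,173.04
INR 2,071,173.04 ÷ 84.720 = CHF 24,447.27
CHF 24,447.27 ÷ 1.1711 = GBP 20,875.48

GBP 20,875.48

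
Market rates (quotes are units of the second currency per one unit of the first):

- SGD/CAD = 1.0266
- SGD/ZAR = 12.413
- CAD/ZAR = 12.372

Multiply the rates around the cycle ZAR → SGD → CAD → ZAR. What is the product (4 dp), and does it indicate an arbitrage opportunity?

1.0232 (arbitrage exists)

Around ZAR → SGD → CAD → ZAR: 1 ÷ 12.413 × 1.0266 × 12.372 = 1.023209
Product > 1; profitable direction is ZAR → SGD → CAD → ZAR.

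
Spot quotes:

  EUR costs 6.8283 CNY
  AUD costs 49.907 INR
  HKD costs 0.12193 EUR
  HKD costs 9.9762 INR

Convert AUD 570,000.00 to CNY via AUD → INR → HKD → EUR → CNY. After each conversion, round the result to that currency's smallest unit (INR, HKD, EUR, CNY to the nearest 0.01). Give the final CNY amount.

AUD 570,000.00 × 49.907 = INR 28,446,990.00
INR 28,446,990.00 ÷ 9.9762 = HKD 2,851,485.54
HKD 2,851,485.54 × 0.12193 = EUR 347,681.63
EUR 347,681.63 × 6.8283 = CNY 2,374,074.47

CNY 2,374,074.47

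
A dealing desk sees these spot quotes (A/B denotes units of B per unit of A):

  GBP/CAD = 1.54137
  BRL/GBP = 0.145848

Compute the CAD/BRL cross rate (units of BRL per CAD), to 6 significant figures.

CAD/BRL = 4.44829

1 CAD ÷ 1.54137 = 0.648773 GBP
0.648773 GBP ÷ 0.145848 = 4.44829 BRL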